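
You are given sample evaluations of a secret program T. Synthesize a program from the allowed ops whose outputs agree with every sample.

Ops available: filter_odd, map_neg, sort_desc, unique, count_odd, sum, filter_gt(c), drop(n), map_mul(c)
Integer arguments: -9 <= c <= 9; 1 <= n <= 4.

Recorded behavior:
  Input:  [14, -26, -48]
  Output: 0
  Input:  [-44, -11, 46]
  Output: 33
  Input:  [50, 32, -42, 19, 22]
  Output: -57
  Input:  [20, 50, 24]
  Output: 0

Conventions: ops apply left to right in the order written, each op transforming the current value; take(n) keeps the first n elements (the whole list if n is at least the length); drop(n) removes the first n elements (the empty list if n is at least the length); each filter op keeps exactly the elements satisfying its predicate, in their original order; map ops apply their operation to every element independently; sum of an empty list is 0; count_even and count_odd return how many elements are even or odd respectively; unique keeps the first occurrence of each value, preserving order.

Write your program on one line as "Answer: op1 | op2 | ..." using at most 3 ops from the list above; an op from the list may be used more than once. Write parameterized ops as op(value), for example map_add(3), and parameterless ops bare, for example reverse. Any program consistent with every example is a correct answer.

map_mul(-3) | filter_odd | sum

Check, running the answer program on each example:
  [14, -26, -48] -> [-42, 78, 144] -> [] -> 0
  [-44, -11, 46] -> [132, 33, -138] -> [33] -> 33
  [50, 32, -42, 19, 22] -> [-150, -96, 126, -57, -66] -> [-57] -> -57
  [20, 50, 24] -> [-60, -150, -72] -> [] -> 0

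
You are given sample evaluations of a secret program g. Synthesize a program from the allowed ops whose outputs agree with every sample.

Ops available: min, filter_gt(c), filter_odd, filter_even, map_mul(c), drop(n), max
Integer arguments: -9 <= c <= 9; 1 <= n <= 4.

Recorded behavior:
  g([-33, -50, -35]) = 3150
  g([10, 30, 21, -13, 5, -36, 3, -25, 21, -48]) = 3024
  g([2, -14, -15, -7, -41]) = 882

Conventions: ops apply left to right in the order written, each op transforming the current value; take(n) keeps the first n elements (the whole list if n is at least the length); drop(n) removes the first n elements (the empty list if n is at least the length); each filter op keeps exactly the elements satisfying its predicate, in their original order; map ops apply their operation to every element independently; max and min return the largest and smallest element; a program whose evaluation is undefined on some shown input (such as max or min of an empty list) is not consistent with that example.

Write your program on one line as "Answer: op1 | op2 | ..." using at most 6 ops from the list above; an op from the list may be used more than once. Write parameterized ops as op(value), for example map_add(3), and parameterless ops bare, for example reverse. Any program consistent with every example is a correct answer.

map_mul(9) | map_mul(-7) | drop(1) | filter_even | max

Check, running the answer program on each example:
  [-33, -50, -35] -> [-297, -450, -315] -> [2079, 3150, 2205] -> [3150, 2205] -> [3150] -> 3150
  [10, 30, 21, -13, 5, -36, 3, -25, 21, -48] -> [90, 270, 189, -117, 45, -324, 27, -225, 189, -432] -> [-630, -1890, -1323, 819, -315, 2268, -189, 1575, -1323, 3024] -> [-1890, -1323, 819, -315, 2268, -189, 1575, -1323, 3024] -> [-1890, 2268, 3024] -> 3024
  [2, -14, -15, -7, -41] -> [18, -126, -135, -63, -369] -> [-126, 882, 945, 441, 2583] -> [882, 945, 441, 2583] -> [882] -> 882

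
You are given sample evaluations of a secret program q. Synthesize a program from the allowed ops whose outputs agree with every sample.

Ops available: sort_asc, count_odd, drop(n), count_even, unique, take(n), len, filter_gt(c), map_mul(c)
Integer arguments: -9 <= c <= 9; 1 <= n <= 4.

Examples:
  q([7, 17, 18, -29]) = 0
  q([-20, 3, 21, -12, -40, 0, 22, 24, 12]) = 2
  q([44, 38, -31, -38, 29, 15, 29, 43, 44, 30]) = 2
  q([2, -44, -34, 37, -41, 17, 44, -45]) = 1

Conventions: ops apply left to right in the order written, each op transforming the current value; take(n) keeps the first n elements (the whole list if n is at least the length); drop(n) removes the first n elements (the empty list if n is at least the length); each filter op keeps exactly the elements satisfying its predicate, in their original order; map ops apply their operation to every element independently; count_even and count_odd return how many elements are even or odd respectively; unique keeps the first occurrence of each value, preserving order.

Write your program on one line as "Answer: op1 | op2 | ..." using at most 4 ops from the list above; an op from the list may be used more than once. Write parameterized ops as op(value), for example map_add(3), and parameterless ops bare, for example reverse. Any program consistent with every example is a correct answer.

drop(4) | sort_asc | drop(3) | count_even

Check, running the answer program on each example:
  [7, 17, 18, -29] -> [] -> [] -> [] -> 0
  [-20, 3, 21, -12, -40, 0, 22, 24, 12] -> [-40, 0, 22, 24, 12] -> [-40, 0, 12, 22, 24] -> [22, 24] -> 2
  [44, 38, -31, -38, 29, 15, 29, 43, 44, 30] -> [29, 15, 29, 43, 44, 30] -> [15, 29, 29, 30, 43, 44] -> [30, 43, 44] -> 2
  [2, -44, -34, 37, -41, 17, 44, -45] -> [-41, 17, 44, -45] -> [-45, -41, 17, 44] -> [44] -> 1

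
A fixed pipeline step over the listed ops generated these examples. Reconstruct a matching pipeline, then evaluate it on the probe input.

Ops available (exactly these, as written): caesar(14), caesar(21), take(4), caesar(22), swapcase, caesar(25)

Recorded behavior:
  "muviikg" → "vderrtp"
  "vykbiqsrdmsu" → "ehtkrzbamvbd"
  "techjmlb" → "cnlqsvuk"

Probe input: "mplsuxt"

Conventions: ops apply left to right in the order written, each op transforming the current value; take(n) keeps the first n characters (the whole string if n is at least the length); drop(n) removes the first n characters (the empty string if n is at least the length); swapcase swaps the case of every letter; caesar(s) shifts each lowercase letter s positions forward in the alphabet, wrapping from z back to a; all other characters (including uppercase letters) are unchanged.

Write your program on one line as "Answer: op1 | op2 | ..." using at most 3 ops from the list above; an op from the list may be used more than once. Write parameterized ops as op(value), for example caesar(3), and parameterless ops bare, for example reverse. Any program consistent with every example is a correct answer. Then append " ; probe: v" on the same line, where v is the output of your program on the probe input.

caesar(25) | caesar(22) | caesar(14) ; probe: "vyubdgc"

Check, running the answer program on each example:
  "muviikg" -> "ltuhhjf" -> "hpqddfb" -> "vderrtp"
  "vykbiqsrdmsu" -> "uxjahprqclrt" -> "qtfwdlnmyhnp" -> "ehtkrzbamvbd"
  "techjmlb" -> "sdbgilka" -> "ozxcehgw" -> "cnlqsvuk"
  probe: "mplsuxt" -> "lokrtws" -> "hkgnpso" -> "vyubdgc"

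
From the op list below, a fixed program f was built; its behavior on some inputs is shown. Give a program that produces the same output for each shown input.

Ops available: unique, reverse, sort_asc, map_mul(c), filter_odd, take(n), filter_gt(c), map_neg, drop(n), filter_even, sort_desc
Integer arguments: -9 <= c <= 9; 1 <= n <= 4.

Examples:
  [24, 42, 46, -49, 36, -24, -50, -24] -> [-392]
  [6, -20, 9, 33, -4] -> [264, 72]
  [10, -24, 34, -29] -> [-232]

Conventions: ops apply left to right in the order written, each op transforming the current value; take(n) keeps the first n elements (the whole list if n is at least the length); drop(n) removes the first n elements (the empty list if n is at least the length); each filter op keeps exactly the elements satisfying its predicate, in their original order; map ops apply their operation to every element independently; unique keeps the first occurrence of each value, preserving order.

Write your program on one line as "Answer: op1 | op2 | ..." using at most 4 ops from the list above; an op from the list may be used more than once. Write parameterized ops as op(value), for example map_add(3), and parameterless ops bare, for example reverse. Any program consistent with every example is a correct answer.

unique | sort_desc | filter_odd | map_mul(8)

Check, running the answer program on each example:
  [24, 42, 46, -49, 36, -24, -50, -24] -> [24, 42, 46, -49, 36, -24, -50] -> [46, 42, 36, 24, -24, -49, -50] -> [-49] -> [-392]
  [6, -20, 9, 33, -4] -> [6, -20, 9, 33, -4] -> [33, 9, 6, -4, -20] -> [33, 9] -> [264, 72]
  [10, -24, 34, -29] -> [10, -24, 34, -29] -> [34, 10, -24, -29] -> [-29] -> [-232]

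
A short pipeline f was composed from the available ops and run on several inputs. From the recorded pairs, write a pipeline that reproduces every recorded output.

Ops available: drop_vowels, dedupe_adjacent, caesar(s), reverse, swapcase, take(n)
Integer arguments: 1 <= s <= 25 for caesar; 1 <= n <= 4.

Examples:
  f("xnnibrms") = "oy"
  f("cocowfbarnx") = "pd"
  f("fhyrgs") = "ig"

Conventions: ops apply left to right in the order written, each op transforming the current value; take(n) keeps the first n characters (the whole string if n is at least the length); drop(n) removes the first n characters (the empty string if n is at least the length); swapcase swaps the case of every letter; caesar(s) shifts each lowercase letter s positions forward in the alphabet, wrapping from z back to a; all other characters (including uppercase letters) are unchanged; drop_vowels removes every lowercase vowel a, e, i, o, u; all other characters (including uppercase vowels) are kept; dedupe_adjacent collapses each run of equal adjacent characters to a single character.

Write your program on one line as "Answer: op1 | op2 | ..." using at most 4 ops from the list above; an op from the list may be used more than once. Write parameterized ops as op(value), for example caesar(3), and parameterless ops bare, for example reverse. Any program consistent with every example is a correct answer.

take(2) | caesar(1) | reverse

Check, running the answer program on each example:
  "xnnibrms" -> "xn" -> "yo" -> "oy"
  "cocowfbarnx" -> "co" -> "dp" -> "pd"
  "fhyrgs" -> "fh" -> "gi" -> "ig"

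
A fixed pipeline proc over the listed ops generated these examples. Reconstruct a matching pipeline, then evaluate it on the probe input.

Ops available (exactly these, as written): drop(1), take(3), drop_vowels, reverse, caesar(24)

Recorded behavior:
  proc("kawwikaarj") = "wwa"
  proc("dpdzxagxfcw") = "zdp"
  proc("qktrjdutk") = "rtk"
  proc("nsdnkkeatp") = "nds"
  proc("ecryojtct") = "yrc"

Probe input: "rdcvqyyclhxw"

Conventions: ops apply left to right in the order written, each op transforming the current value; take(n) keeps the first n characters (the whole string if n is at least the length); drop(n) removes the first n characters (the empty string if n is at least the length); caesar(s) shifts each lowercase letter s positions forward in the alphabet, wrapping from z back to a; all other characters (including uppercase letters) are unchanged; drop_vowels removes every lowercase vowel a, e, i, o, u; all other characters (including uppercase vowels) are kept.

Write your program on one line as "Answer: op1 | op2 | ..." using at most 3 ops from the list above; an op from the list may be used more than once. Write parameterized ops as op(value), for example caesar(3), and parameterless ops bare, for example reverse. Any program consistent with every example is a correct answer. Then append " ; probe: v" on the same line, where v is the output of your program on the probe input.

drop(1) | take(3) | reverse ; probe: "vcd"

Check, running the answer program on each example:
  "kawwikaarj" -> "awwikaarj" -> "aww" -> "wwa"
  "dpdzxagxfcw" -> "pdzxagxfcw" -> "pdz" -> "zdp"
  "qktrjdutk" -> "ktrjdutk" -> "ktr" -> "rtk"
  "nsdnkkeatp" -> "sdnkkeatp" -> "sdn" -> "nds"
  "ecryojtct" -> "cryojtct" -> "cry" -> "yrc"
  probe: "rdcvqyyclhxw" -> "dcvqyyclhxw" -> "dcv" -> "vcd"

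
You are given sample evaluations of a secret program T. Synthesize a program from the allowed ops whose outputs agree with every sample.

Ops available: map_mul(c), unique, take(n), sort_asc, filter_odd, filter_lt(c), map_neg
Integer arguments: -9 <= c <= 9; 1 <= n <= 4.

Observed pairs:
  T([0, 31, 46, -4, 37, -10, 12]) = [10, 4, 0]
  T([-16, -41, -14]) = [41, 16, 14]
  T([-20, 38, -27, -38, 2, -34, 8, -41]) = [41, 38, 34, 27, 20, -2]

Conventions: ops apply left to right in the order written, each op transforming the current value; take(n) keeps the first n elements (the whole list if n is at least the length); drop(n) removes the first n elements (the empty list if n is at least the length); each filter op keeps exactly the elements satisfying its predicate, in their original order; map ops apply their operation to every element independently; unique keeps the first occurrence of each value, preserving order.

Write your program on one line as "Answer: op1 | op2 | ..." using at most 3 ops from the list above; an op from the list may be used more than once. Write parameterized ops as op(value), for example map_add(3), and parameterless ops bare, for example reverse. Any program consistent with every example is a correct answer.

sort_asc | filter_lt(8) | map_neg

Check, running the answer program on each example:
  [0, 31, 46, -4, 37, -10, 12] -> [-10, -4, 0, 12, 31, 37, 46] -> [-10, -4, 0] -> [10, 4, 0]
  [-16, -41, -14] -> [-41, -16, -14] -> [-41, -16, -14] -> [41, 16, 14]
  [-20, 38, -27, -38, 2, -34, 8, -41] -> [-41, -38, -34, -27, -20, 2, 8, 38] -> [-41, -38, -34, -27, -20, 2] -> [41, 38, 34, 27, 20, -2]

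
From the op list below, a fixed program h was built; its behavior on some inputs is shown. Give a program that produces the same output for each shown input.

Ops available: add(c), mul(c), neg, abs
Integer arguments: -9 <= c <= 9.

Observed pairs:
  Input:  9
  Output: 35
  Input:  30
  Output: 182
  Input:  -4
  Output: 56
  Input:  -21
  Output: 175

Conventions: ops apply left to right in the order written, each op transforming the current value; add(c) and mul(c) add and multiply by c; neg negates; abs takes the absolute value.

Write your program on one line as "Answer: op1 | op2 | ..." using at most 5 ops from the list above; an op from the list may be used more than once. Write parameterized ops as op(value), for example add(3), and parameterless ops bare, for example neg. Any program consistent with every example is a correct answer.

add(-4) | abs | neg | mul(-7)

Check, running the answer program on each example:
  9 -> 5 -> 5 -> -5 -> 35
  30 -> 26 -> 26 -> -26 -> 182
  -4 -> -8 -> 8 -> -8 -> 56
  -21 -> -25 -> 25 -> -25 -> 175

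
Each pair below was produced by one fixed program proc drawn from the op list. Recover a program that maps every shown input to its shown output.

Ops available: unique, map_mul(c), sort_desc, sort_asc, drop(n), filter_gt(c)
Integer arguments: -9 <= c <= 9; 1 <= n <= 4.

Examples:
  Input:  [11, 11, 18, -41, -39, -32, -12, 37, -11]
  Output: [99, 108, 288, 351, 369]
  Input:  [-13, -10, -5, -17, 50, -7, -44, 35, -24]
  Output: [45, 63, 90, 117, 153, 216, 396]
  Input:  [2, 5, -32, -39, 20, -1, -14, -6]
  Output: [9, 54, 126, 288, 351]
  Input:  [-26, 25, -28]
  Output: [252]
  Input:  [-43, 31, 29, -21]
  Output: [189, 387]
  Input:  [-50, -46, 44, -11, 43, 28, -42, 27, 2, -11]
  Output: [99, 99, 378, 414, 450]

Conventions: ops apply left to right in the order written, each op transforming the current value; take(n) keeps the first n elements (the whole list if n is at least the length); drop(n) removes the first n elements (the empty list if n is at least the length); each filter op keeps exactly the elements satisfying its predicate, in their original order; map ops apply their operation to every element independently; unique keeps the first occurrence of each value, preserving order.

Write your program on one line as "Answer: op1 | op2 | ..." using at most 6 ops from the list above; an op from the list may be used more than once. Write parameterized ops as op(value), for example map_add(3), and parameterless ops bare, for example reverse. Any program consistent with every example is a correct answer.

sort_desc | map_mul(-9) | drop(1) | drop(1) | filter_gt(7)

Check, running the answer program on each example:
  [11, 11, 18, -41, -39, -32, -12, 37, -11] -> [37, 18, 11, 11, -11, -12, -32, -39, -41] -> [-333, -162, -99, -99, 99, 108, 288, 351, 369] -> [-162, -99, -99, 99, 108, 288, 351, 369] -> [-99, -99, 99, 108, 288, 351, 369] -> [99, 108, 288, 351, 369]
  [-13, -10, -5, -17, 50, -7, -44, 35, -24] -> [50, 35, -5, -7, -10, -13, -17, -24, -44] -> [-450, -315, 45, 63, 90, 117, 153, 216, 396] -> [-315, 45, 63, 90, 117, 153, 216, 396] -> [45, 63, 90, 117, 153, 216, 396] -> [45, 63, 90, 117, 153, 216, 396]
  [2, 5, -32, -39, 20, -1, -14, -6] -> [20, 5, 2, -1, -6, -14, -32, -39] -> [-180, -45, -18, 9, 54, 126, 288, 351] -> [-45, -18, 9, 54, 126, 288, 351] -> [-18, 9, 54, 126, 288, 351] -> [9, 54, 126, 288, 351]
  [-26, 25, -28] -> [25, -26, -28] -> [-225, 234, 252] -> [234, 252] -> [252] -> [252]
  [-43, 31, 29, -21] -> [31, 29, -21, -43] -> [-279, -261, 189, 387] -> [-261, 189, 387] -> [189, 387] -> [189, 387]
  [-50, -46, 44, -11, 43, 28, -42, 27, 2, -11] -> [44, 43, 28, 27, 2, -11, -11, -42, -46, -50] -> [-396, -387, -252, -243, -18, 99, 99, 378, 414, 450] -> [-387, -252, -243, -18, 99, 99, 378, 414, 450] -> [-252, -243, -18, 99, 99, 378, 414, 450] -> [99, 99, 378, 414, 450]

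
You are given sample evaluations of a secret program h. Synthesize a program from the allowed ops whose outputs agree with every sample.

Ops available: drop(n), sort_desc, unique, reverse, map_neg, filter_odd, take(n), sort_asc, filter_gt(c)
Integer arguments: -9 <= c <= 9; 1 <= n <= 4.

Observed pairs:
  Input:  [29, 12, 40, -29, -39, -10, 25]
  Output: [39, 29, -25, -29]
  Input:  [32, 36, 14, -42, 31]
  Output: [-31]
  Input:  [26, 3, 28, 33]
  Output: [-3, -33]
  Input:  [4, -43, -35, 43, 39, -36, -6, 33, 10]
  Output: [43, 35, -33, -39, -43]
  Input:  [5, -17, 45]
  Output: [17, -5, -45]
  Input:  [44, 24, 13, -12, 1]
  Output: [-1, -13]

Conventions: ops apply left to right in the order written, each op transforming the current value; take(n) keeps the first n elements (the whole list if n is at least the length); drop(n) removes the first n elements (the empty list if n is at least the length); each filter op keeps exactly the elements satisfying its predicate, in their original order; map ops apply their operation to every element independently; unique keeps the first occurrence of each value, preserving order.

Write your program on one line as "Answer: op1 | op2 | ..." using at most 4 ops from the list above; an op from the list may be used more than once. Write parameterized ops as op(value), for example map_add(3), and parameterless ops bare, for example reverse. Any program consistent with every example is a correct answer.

reverse | filter_odd | sort_asc | map_neg

Check, running the answer program on each example:
  [29, 12, 40, -29, -39, -10, 25] -> [25, -10, -39, -29, 40, 12, 29] -> [25, -39, -29, 29] -> [-39, -29, 25, 29] -> [39, 29, -25, -29]
  [32, 36, 14, -42, 31] -> [31, -42, 14, 36, 32] -> [31] -> [31] -> [-31]
  [26, 3, 28, 33] -> [33, 28, 3, 26] -> [33, 3] -> [3, 33] -> [-3, -33]
  [4, -43, -35, 43, 39, -36, -6, 33, 10] -> [10, 33, -6, -36, 39, 43, -35, -43, 4] -> [33, 39, 43, -35, -43] -> [-43, -35, 33, 39, 43] -> [43, 35, -33, -39, -43]
  [5, -17, 45] -> [45, -17, 5] -> [45, -17, 5] -> [-17, 5, 45] -> [17, -5, -45]
  [44, 24, 13, -12, 1] -> [1, -12, 13, 24, 44] -> [1, 13] -> [1, 13] -> [-1, -13]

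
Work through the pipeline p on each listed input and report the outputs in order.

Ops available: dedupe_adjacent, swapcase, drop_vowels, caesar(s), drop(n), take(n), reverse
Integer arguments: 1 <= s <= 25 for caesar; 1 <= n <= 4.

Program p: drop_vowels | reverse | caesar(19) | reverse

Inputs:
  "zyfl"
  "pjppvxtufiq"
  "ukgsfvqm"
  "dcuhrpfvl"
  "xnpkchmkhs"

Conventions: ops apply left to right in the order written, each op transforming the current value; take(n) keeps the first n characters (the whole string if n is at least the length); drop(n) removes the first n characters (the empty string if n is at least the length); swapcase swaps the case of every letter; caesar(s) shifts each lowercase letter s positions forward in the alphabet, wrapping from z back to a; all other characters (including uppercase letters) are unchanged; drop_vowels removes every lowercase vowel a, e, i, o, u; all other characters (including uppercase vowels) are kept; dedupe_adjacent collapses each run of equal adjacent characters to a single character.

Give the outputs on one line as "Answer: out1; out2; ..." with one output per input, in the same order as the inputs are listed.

Execution, op by op:
  "zyfl" -> "zyfl" -> "lfyz" -> "eyrs" -> "srye"
  "pjppvxtufiq" -> "pjppvxtfq" -> "qftxvppjp" -> "jymqoiici" -> "iciioqmyj"
  "ukgsfvqm" -> "kgsfvqm" -> "mqvfsgk" -> "fjoylzd" -> "dzlyojf"
  "dcuhrpfvl" -> "dchrpfvl" -> "lvfprhcd" -> "eoyikavw" -> "wvakiyoe"
  "xnpkchmkhs" -> "xnpkchmkhs" -> "shkmhckpnx" -> "ladfavdigq" -> "qgidvafdal"

"srye"; "iciioqmyj"; "dzlyojf"; "wvakiyoe"; "qgidvafdal"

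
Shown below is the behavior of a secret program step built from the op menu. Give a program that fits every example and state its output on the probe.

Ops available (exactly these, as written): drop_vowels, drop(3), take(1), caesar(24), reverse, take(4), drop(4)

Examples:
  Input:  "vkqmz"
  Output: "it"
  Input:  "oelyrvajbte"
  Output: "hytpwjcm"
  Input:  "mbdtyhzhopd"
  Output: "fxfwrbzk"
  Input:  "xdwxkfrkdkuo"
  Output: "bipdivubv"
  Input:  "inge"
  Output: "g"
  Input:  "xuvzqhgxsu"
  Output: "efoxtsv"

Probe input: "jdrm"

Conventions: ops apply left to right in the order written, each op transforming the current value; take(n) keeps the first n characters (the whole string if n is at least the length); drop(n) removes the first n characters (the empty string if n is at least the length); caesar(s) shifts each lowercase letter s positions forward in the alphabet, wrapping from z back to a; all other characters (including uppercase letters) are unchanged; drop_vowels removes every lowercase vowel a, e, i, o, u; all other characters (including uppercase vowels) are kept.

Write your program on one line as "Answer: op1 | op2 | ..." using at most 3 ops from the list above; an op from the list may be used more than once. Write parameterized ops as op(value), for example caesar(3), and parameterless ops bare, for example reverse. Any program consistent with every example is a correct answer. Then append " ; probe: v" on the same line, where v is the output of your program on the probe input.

caesar(24) | reverse | drop(3) ; probe: "h"

Check, running the answer program on each example:
  "vkqmz" -> "tiokx" -> "xkoit" -> "it"
  "oelyrvajbte" -> "mcjwptyhzrc" -> "crzhytpwjcm" -> "hytpwjcm"
  "mbdtyhzhopd" -> "kzbrwfxfmnb" -> "bnmfxfwrbzk" -> "fxfwrbzk"
  "xdwxkfrkdkuo" -> "vbuvidpibism" -> "msibipdivubv" -> "bipdivubv"
  "inge" -> "glec" -> "celg" -> "g"
  "xuvzqhgxsu" -> "vstxofevqs" -> "sqvefoxtsv" -> "efoxtsv"
  probe: "jdrm" -> "hbpk" -> "kpbh" -> "h"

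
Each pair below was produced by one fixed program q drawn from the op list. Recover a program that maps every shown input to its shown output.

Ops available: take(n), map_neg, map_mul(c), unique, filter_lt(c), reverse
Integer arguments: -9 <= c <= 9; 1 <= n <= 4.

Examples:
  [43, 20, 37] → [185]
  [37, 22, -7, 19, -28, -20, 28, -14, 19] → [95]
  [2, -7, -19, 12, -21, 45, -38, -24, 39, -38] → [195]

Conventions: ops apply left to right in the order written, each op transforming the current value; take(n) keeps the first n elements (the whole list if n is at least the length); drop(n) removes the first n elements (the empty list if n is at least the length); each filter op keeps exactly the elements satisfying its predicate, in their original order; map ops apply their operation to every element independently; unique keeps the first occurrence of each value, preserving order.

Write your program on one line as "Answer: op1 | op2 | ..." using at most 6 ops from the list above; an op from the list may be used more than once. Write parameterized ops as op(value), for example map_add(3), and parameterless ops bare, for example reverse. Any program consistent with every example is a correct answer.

map_neg | map_mul(5) | filter_lt(-8) | reverse | map_neg | take(1)

Check, running the answer program on each example:
  [43, 20, 37] -> [-43, -20, -37] -> [-215, -100, -185] -> [-215, -100, -185] -> [-185, -100, -215] -> [185, 100, 215] -> [185]
  [37, 22, -7, 19, -28, -20, 28, -14, 19] -> [-37, -22, 7, -19, 28, 20, -28, 14, -19] -> [-185, -110, 35, -95, 140, 100, -140, 70, -95] -> [-185, -110, -95, -140, -95] -> [-95, -140, -95, -110, -185] -> [95, 140, 95, 110, 185] -> [95]
  [2, -7, -19, 12, -21, 45, -38, -24, 39, -38] -> [-2, 7, 19, -12, 21, -45, 38, 24, -39, 38] -> [-10, 35, 95, -60, 105, -225, 190, 120, -195, 190] -> [-10, -60, -225, -195] -> [-195, -225, -60, -10] -> [195, 225, 60, 10] -> [195]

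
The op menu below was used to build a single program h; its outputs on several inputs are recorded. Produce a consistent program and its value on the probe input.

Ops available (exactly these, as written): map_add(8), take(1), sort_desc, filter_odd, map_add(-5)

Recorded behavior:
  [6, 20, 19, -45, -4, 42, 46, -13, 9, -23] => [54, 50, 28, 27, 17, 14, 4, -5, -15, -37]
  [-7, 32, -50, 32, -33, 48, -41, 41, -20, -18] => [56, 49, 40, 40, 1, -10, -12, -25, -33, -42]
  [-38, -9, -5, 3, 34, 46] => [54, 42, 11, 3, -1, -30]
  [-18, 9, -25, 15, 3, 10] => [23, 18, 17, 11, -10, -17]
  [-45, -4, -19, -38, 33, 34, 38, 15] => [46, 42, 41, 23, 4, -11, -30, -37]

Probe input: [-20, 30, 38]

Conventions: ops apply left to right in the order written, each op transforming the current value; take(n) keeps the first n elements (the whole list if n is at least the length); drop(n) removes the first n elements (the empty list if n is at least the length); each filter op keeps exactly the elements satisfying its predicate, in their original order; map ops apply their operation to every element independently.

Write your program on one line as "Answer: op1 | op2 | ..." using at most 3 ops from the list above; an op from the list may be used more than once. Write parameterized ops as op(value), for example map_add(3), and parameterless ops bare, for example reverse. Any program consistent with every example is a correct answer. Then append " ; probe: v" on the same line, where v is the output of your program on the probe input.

sort_desc | map_add(8) ; probe: [46, 38, -12]

Check, running the answer program on each example:
  [6, 20, 19, -45, -4, 42, 46, -13, 9, -23] -> [46, 42, 20, 19, 9, 6, -4, -13, -23, -45] -> [54, 50, 28, 27, 17, 14, 4, -5, -15, -37]
  [-7, 32, -50, 32, -33, 48, -41, 41, -20, -18] -> [48, 41, 32, 32, -7, -18, -20, -33, -41, -50] -> [56, 49, 40, 40, 1, -10, -12, -25, -33, -42]
  [-38, -9, -5, 3, 34, 46] -> [46, 34, 3, -5, -9, -38] -> [54, 42, 11, 3, -1, -30]
  [-18, 9, -25, 15, 3, 10] -> [15, 10, 9, 3, -18, -25] -> [23, 18, 17, 11, -10, -17]
  [-45, -4, -19, -38, 33, 34, 38, 15] -> [38, 34, 33, 15, -4, -19, -38, -45] -> [46, 42, 41, 23, 4, -11, -30, -37]
  probe: [-20, 30, 38] -> [38, 30, -20] -> [46, 38, -12]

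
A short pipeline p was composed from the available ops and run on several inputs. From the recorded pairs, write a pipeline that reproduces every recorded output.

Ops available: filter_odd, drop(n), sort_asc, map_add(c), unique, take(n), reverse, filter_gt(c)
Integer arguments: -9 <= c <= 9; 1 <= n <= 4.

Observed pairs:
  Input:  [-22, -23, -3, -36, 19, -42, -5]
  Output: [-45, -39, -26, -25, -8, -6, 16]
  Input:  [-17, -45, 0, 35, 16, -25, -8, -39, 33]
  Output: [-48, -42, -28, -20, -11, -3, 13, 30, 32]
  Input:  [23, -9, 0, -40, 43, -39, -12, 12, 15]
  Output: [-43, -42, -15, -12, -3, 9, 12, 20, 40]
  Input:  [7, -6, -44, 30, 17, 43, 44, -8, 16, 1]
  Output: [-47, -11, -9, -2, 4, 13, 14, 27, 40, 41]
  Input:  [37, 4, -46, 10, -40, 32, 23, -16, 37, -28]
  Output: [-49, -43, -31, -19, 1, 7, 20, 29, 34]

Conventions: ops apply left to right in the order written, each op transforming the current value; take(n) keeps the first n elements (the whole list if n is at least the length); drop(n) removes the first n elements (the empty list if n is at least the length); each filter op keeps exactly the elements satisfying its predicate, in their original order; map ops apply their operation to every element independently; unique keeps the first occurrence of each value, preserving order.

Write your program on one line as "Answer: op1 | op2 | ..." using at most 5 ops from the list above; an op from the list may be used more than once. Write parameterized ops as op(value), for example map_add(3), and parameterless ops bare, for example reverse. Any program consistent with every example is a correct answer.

reverse | unique | map_add(-7) | map_add(4) | sort_asc

Check, running the answer program on each example:
  [-22, -23, -3, -36, 19, -42, -5] -> [-5, -42, 19, -36, -3, -23, -22] -> [-5, -42, 19, -36, -3, -23, -22] -> [-12, -49, 12, -43, -10, -30, -29] -> [-8, -45, 16, -39, -6, -26, -25] -> [-45, -39, -26, -25, -8, -6, 16]
  [-17, -45, 0, 35, 16, -25, -8, -39, 33] -> [33, -39, -8, -25, 16, 35, 0, -45, -17] -> [33, -39, -8, -25, 16, 35, 0, -45, -17] -> [26, -46, -15, -32, 9, 28, -7, -52, -24] -> [30, -42, -11, -28, 13, 32, -3, -48, -20] -> [-48, -42, -28, -20, -11, -3, 13, 30, 32]
  [23, -9, 0, -40, 43, -39, -12, 12, 15] -> [15, 12, -12, -39, 43, -40, 0, -9, 23] -> [15, 12, -12, -39, 43, -40, 0, -9, 23] -> [8, 5, -19, -46, 36, -47, -7, -16, 16] -> [12, 9, -15, -42, 40, -43, -3, -12, 20] -> [-43, -42, -15, -12, -3, 9, 12, 20, 40]
  [7, -6, -44, 30, 17, 43, 44, -8, 16, 1] -> [1, 16, -8, 44, 43, 17, 30, -44, -6, 7] -> [1, 16, -8, 44, 43, 17, 30, -44, -6, 7] -> [-6, 9, -15, 37, 36, 10, 23, -51, -13, 0] -> [-2, 13, -11, 41, 40, 14, 27, -47, -9, 4] -> [-47, -11, -9, -2, 4, 13, 14, 27, 40, 41]
  [37, 4, -46, 10, -40, 32, 23, -16, 37, -28] -> [-28, 37, -16, 23, 32, -40, 10, -46, 4, 37] -> [-28, 37, -16, 23, 32, -40, 10, -46, 4] -> [-35, 30, -23, 16, 25, -47, 3, -53, -3] -> [-31, 34, -19, 20, 29, -43, 7, -49, 1] -> [-49, -43, -31, -19, 1, 7, 20, 29, 34]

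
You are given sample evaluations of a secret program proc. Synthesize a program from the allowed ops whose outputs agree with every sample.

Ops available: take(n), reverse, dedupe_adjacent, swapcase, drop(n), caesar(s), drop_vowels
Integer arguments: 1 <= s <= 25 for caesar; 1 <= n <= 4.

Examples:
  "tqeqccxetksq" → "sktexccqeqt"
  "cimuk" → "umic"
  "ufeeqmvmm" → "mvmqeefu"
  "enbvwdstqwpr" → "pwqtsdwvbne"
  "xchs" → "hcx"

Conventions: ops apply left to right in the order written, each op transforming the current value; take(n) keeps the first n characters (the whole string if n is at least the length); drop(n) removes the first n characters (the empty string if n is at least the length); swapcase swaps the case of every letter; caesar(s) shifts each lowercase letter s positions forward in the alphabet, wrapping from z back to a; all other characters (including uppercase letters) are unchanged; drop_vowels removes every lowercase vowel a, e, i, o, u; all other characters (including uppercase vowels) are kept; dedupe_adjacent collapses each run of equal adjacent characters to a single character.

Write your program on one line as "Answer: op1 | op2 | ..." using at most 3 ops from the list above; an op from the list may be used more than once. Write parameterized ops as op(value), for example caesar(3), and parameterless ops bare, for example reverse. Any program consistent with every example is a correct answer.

reverse | drop(1)

Check, running the answer program on each example:
  "tqeqccxetksq" -> "qsktexccqeqt" -> "sktexccqeqt"
  "cimuk" -> "kumic" -> "umic"
  "ufeeqmvmm" -> "mmvmqeefu" -> "mvmqeefu"
  "enbvwdstqwpr" -> "rpwqtsdwvbne" -> "pwqtsdwvbne"
  "xchs" -> "shcx" -> "hcx"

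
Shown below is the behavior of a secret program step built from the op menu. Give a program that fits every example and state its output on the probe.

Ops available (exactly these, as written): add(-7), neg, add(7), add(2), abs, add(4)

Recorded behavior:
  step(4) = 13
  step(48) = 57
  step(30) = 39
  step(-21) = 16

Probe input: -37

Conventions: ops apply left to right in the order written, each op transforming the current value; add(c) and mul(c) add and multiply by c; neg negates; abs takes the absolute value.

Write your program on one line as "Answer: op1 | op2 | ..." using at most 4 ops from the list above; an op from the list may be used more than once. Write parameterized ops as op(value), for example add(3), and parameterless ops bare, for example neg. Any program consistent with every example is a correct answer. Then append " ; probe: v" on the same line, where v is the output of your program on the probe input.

add(7) | abs | add(2) ; probe: 32

Check, running the answer program on each example:
  4 -> 11 -> 11 -> 13
  48 -> 55 -> 55 -> 57
  30 -> 37 -> 37 -> 39
  -21 -> -14 -> 14 -> 16
  probe: -37 -> -30 -> 30 -> 32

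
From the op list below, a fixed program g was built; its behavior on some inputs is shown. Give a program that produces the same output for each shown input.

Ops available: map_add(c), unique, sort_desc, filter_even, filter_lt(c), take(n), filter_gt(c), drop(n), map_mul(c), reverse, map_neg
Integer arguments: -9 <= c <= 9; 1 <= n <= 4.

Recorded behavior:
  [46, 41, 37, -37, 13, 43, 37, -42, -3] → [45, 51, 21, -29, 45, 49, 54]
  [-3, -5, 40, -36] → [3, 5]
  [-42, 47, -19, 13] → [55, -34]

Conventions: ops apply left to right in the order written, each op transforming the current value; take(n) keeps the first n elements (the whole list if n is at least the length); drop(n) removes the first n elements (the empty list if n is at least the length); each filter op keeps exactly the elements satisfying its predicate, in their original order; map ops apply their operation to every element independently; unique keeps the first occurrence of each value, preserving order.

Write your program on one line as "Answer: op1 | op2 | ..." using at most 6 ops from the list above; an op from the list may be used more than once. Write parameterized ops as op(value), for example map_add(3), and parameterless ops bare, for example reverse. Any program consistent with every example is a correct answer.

map_neg | map_add(-8) | reverse | drop(2) | map_mul(-1)

Check, running the answer program on each example:
  [46, 41, 37, -37, 13, 43, 37, -42, -3] -> [-46, -41, -37, 37, -13, -43, -37, 42, 3] -> [-54, -49, -45, 29, -21, -51, -45, 34, -5] -> [-5, 34, -45, -51, -21, 29, -45, -49, -54] -> [-45, -51, -21, 29, -45, -49, -54] -> [45, 51, 21, -29, 45, 49, 54]
  [-3, -5, 40, -36] -> [3, 5, -40, 36] -> [-5, -3, -48, 28] -> [28, -48, -3, -5] -> [-3, -5] -> [3, 5]
  [-42, 47, -19, 13] -> [42, -47, 19, -13] -> [34, -55, 11, -21] -> [-21, 11, -55, 34] -> [-55, 34] -> [55, -34]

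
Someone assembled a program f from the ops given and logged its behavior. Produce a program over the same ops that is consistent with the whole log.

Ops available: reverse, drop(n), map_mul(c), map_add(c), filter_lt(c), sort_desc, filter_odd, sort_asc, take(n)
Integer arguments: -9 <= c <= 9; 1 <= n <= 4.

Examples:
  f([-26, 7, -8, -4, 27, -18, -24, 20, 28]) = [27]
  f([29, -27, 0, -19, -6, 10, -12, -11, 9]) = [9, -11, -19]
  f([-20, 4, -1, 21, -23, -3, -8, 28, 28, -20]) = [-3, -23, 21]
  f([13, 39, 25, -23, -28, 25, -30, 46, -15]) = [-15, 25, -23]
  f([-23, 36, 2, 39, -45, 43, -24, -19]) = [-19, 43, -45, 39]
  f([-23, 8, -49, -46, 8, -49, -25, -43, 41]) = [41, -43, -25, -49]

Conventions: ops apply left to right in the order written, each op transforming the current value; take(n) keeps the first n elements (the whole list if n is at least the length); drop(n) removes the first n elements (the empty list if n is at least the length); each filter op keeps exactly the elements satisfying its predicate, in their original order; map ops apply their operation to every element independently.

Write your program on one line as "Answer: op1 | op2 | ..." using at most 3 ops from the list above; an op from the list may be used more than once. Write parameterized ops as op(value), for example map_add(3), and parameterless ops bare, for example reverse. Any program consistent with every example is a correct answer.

drop(3) | filter_odd | reverse

Check, running the answer program on each example:
  [-26, 7, -8, -4, 27, -18, -24, 20, 28] -> [-4, 27, -18, -24, 20, 28] -> [27] -> [27]
  [29, -27, 0, -19, -6, 10, -12, -11, 9] -> [-19, -6, 10, -12, -11, 9] -> [-19, -11, 9] -> [9, -11, -19]
  [-20, 4, -1, 21, -23, -3, -8, 28, 28, -20] -> [21, -23, -3, -8, 28, 28, -20] -> [21, -23, -3] -> [-3, -23, 21]
  [13, 39, 25, -23, -28, 25, -30, 46, -15] -> [-23, -28, 25, -30, 46, -15] -> [-23, 25, -15] -> [-15, 25, -23]
  [-23, 36, 2, 39, -45, 43, -24, -19] -> [39, -45, 43, -24, -19] -> [39, -45, 43, -19] -> [-19, 43, -45, 39]
  [-23, 8, -49, -46, 8, -49, -25, -43, 41] -> [-46, 8, -49, -25, -43, 41] -> [-49, -25, -43, 41] -> [41, -43, -25, -49]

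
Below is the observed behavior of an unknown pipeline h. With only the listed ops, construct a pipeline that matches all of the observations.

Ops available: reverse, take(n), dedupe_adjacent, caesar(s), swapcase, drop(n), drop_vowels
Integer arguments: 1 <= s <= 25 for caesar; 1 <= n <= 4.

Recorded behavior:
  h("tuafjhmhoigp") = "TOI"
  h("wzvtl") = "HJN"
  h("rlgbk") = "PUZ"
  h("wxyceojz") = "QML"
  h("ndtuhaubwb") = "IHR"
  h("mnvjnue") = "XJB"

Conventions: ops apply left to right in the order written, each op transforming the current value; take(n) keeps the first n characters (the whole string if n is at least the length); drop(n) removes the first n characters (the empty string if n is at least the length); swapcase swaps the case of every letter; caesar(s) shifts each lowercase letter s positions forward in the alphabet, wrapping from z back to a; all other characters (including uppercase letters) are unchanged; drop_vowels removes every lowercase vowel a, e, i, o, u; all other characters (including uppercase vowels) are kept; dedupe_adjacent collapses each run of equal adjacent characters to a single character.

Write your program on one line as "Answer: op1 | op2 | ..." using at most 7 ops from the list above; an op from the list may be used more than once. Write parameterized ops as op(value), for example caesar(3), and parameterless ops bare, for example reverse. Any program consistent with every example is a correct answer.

drop(1) | caesar(8) | take(3) | caesar(6) | swapcase | reverse

Check, running the answer program on each example:
  "tuafjhmhoigp" -> "uafjhmhoigp" -> "cinrpupwqox" -> "cin" -> "iot" -> "IOT" -> "TOI"
  "wzvtl" -> "zvtl" -> "hdbt" -> "hdb" -> "njh" -> "NJH" -> "HJN"
  "rlgbk" -> "lgbk" -> "tojs" -> "toj" -> "zup" -> "ZUP" -> "PUZ"
  "wxyceojz" -> "xyceojz" -> "fgkmwrh" -> "fgk" -> "lmq" -> "LMQ" -> "QML"
  "ndtuhaubwb" -> "dtuhaubwb" -> "lbcpicjej" -> "lbc" -> "rhi" -> "RHI" -> "IHR"
  "mnvjnue" -> "nvjnue" -> "vdrvcm" -> "vdr" -> "bjx" -> "BJX" -> "XJB"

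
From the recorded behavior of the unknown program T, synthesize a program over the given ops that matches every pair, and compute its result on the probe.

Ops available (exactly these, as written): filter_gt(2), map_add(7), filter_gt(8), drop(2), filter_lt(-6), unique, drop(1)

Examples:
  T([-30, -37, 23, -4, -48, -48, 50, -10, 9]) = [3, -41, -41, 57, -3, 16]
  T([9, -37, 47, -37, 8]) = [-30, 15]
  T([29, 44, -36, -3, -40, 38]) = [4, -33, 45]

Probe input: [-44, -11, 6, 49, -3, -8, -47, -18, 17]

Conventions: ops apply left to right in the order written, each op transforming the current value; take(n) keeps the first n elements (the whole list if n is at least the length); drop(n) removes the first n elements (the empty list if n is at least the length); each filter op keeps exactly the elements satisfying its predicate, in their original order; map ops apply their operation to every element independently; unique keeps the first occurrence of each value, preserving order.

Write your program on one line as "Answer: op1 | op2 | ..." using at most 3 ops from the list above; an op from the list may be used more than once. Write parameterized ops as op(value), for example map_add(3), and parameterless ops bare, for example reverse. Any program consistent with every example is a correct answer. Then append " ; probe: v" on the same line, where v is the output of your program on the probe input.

drop(1) | drop(2) | map_add(7) ; probe: [56, 4, -1, -40, -11, 24]

Check, running the answer program on each example:
  [-30, -37, 23, -4, -48, -48, 50, -10, 9] -> [-37, 23, -4, -48, -48, 50, -10, 9] -> [-4, -48, -48, 50, -10, 9] -> [3, -41, -41, 57, -3, 16]
  [9, -37, 47, -37, 8] -> [-37, 47, -37, 8] -> [-37, 8] -> [-30, 15]
  [29, 44, -36, -3, -40, 38] -> [44, -36, -3, -40, 38] -> [-3, -40, 38] -> [4, -33, 45]
  probe: [-44, -11, 6, 49, -3, -8, -47, -18, 17] -> [-11, 6, 49, -3, -8, -47, -18, 17] -> [49, -3, -8, -47, -18, 17] -> [56, 4, -1, -40, -11, 24]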